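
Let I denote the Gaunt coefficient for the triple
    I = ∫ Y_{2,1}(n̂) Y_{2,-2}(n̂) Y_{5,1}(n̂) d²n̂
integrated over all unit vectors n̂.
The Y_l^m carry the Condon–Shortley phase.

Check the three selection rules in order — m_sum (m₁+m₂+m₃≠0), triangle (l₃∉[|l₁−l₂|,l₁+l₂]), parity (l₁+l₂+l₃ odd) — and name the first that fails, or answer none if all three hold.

m₁+m₂+m₃ = 1 − 2 + 1 = 0  ✓
triangle: |2−2|=0 ≤ l₃=5 ≤ 2+2=4  ✗
parity: l₁+l₂+l₃ = 9 is odd

triangle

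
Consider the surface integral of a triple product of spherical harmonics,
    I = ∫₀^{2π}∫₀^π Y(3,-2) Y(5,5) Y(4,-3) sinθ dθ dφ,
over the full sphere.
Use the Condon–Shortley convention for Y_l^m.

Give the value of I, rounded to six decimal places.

Rules hold: Σm=0, L=12 even, 2≤4≤8.
N = 7·11·9 = 693
Δ = 4!·2!·6!/13! = 1/180180
Racah Σ t=1..3: t=1:−1/576 t=2:+1/144 t=3:−1/576 = 1/288
⇒ 3j(3 5 4; 0 0 0)² = 20/1001, sgn +1
Racah Σ t=4..4: t=4:+1/17280 = 1/17280
⇒ 3j(3 5 4; -2 5 -3)² = 35/858, sgn -1
4πI² = N·(3j₀)²·(3jₘ)² = 1050/1859
I = -1·√(0.56482/4π) = -0.21200691

-0.212007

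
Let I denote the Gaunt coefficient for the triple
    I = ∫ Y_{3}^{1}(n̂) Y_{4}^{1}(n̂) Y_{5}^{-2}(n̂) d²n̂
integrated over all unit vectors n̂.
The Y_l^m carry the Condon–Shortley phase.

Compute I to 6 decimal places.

m-sum 0 ✓  L=12 even ✓  1≤5≤7 ✓
Π(2lᵢ+1) = 7×9×11 = 693
triangle coeff Δ(3,4,5) = 1/180180
Σ_t [0,2]: t=0:+1/576 t=1:−1/144 t=2:+1/576 = -1/288
(3j)²=20/1001 [(3 4 5; 0 0 0)], sign=+1
Σ_t [0,2]: t=0:+1/960 t=1:−1/288 t=2:+1/1728 = -1/540
(3j)²=128/6435 [(3 4 5; 1 1 -2)], sign=+1
⇒ 4πI² = 512/1859
I = (+1)√(512/1859/(4π)) = 0.14804384

0.148044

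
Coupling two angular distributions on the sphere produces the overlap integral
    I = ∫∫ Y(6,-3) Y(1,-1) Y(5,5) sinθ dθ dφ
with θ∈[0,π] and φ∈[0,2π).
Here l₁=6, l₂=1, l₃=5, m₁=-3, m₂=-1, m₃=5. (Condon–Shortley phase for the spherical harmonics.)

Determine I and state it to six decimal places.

Σmᵢ = 1 ≠ 0, so the φ-integral vanishes; I = 0

0.000000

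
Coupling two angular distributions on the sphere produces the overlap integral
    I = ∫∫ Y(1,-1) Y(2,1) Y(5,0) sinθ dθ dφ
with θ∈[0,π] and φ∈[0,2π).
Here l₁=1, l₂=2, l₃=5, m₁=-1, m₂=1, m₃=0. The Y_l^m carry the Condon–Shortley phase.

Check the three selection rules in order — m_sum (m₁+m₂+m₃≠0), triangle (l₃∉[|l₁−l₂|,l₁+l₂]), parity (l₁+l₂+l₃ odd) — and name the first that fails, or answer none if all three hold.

triangle

azimuthal sum: -1 + 1 + 0 = 0  ✓
1 ≤ 5 ≤ 3 (triangle on l)  ✗
L = 1 + 2 + 5 = 8 (even)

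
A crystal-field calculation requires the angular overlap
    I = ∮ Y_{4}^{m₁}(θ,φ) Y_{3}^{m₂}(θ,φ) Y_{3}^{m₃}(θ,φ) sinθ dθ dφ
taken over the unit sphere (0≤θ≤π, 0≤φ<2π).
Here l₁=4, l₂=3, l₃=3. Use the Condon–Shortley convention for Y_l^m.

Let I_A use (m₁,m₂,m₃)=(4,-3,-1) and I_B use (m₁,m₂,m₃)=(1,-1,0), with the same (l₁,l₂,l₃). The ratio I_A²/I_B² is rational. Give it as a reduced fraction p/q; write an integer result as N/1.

14/5

Shared (l₁,l₂,l₃)=(4,3,3): N and (l;000)² cancel in I_A²/I_B².
A: Δ = 4!·4!·2!/11! = 1/34650; Racah Σ t=0..0: t=0:+1/1152 = 1/1152; ⇒ 3j(4 3 3; 4 -3 -1)² = 1/33, sgn +1
B: Δ = 4!·4!·2!/11! = 1/34650; Racah Σ t=0..2: t=0:+1/288 t=1:−1/24 t=2:+1/48 = -5/288; ⇒ 3j(4 3 3; 1 -1 0)² = 5/462, sgn +1
I_A²/I_B² = (1/33)/(5/462) = 14/5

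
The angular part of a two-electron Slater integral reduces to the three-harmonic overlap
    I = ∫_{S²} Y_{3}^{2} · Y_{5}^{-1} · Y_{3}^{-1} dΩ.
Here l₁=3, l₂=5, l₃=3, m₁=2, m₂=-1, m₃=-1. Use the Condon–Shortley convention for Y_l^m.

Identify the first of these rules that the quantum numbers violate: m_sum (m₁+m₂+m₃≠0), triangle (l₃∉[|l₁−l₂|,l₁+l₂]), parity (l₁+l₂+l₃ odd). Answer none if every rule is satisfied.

azimuthal sum: 2 − 1 − 1 = 0  ✓
2 ≤ 3 ≤ 8 (triangle on l)  ✓
L = 3 + 5 + 3 = 11 (odd)  ✗

parity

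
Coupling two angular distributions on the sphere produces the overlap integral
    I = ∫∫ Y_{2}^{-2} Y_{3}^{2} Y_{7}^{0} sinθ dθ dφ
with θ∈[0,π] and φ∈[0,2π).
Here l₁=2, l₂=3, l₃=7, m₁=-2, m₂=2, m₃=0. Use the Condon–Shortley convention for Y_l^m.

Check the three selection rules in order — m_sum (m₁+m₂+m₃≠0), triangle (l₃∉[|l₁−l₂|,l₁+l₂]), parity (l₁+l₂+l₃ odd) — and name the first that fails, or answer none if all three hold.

triangle

azimuthal sum: -2 + 2 + 0 = 0  ✓
1 ≤ 7 ≤ 5 (triangle on l)  ✗
L = 2 + 3 + 7 = 12 (even)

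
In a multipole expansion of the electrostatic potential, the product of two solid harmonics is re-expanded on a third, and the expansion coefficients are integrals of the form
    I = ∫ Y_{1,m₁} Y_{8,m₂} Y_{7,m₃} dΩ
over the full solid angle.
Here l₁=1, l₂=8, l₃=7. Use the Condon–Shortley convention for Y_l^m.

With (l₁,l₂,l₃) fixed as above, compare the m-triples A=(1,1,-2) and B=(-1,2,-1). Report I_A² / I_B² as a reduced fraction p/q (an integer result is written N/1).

7/15

Same 1,8,7: normalisation and zero-m 3j drop out of the ratio.
A: Δ: 2! 0! 14! / 17! → 1/2040; sum: t=0:+1/87091200 = 1/87091200; 3j²(1 8 7; 1 1 -2) = Δ·Π!·Σ² = 7/680  (sign -1)
B: Δ: 2! 0! 14! / 17! → 1/2040; sum: t=2:+1/58060800 = 1/58060800; 3j²(1 8 7; -1 2 -1) = Δ·Π!·Σ² = 3/136  (sign +1)
I_A²/I_B² = (7/680)/(3/136) = 7/15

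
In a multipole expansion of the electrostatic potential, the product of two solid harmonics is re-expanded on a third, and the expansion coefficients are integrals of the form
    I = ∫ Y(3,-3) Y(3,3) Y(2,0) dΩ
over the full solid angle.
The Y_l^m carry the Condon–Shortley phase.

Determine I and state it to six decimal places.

0.210261

m-sum 0 ✓  L=8 even ✓  0≤2≤6 ✓
Π(2lᵢ+1) = 7×7×5 = 245
triangle coeff Δ(3,3,2) = 1/3780
Σ_t [1,3]: t=1:−1/24 t=2:+1/4 t=3:−1/24 = 1/6
(3j)²=4/105 [(3 3 2; 0 0 0)], sign=+1
Σ_t [4,4]: t=4:+1/96 = 1/96
(3j)²=5/84 [(3 3 2; -3 3 0)], sign=+1
⇒ 4πI² = 5/9
I = (+1)√(5/9/(4π)) = 0.21026104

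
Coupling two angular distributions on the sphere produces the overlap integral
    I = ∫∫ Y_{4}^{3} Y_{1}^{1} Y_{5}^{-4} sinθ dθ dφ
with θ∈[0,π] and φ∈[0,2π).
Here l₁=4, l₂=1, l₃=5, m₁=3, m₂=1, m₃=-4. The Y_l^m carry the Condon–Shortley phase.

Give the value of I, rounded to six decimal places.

Rules hold: Σm=0, L=10 even, 3≤5≤5.
N = 9·3·11 = 297
Δ = 0!·8!·2!/11! = 1/495
Racah Σ t=0..0: t=0:+1/576 = 1/576
⇒ 3j(4 1 5; 0 0 0)² = 5/99, sgn -1
Racah Σ t=0..0: t=0:+1/10080 = 1/10080
⇒ 3j(4 1 5; 3 1 -4)² = 4/55, sgn -1
4πI² = N·(3j₀)²·(3jₘ)² = 12/11
I = +1·√(1.09091/4π) = 0.29463840

0.294638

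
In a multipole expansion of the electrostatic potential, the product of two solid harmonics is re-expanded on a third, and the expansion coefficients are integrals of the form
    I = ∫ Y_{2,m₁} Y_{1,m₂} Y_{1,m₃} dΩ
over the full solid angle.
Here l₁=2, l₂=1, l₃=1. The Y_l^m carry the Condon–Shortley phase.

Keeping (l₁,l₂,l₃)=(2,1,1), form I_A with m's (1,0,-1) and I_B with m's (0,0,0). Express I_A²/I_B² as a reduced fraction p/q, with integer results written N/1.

3/4

l's match ⇒ only the (l;m) 3-j factors differ between A and B.
A: triangle coeff Δ(2,1,1) = 1/30; Σ_t [1,1]: t=1:−1/2 = -1/2; (3j)²=1/10 [(2 1 1; 1 0 -1)], sign=-1
B: triangle coeff Δ(2,1,1) = 1/30; Σ_t [1,1]: t=1:−1/1 = -1/1; (3j)²=2/15 [(2 1 1; 0 0 0)], sign=+1
I_A²/I_B² = (1/10)/(2/15) = 3/4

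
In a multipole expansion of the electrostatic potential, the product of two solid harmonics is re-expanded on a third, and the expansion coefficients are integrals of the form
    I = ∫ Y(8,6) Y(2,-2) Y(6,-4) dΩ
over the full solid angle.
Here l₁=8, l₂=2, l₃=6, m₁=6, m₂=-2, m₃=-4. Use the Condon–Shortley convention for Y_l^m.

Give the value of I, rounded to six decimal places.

Checks pass: Σm=0; 16 even; l₃=6∈[6,10].
(2·8+1)(2·2+1)(2·6+1) = 1105
Δ: 4! 12! 0! / 17! → 1/30940
sum: t=2:+1/2073600 = 1/2073600
3j²(8 2 6; 0 0 0) = Δ·Π!·Σ² = 28/1105  (sign +1)
sum: t=0:+1/174182400 = 1/174182400
3j²(8 2 6; 6 -2 -4) = Δ·Π!·Σ² = 11/340  (sign +1)
combine: 4πI² = 1105·28/1105·11/340 = 77/85
take √, sign +1: I = 0.26849176

0.268492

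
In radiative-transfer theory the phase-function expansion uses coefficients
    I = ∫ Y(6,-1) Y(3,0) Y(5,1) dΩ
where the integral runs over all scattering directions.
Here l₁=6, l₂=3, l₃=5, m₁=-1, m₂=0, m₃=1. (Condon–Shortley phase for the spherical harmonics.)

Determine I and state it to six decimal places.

Checks pass: Σm=0; 14 even; l₃=5∈[3,9].
(2·6+1)(2·3+1)(2·5+1) = 1001
Δ: 4! 8! 2! / 15! → 1/675675
sum: t=1:−1/8640 t=2:+1/2304 t=3:−1/8640 = 7/34560
3j²(6 3 5; 0 0 0) = Δ·Π!·Σ² = 7/429  (sign -1)
sum: t=1:−1/17280 t=2:+1/2880 t=3:−1/6912 = 1/6912
3j²(6 3 5; -1 0 1) = Δ·Π!·Σ² = 5/429  (sign +1)
combine: 4πI² = 1001·7/429·5/429 = 245/1287
take √, sign -1: I = -0.12308038

-0.123080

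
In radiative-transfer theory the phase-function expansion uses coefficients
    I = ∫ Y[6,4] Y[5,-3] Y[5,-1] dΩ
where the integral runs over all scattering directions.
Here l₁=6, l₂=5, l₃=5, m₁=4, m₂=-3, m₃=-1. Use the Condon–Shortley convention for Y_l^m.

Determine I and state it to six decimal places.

m-sum 0 ✓  L=16 even ✓  1≤5≤11 ✓
Π(2lᵢ+1) = 13×11×11 = 1573
triangle coeff Δ(6,5,5) = 1/28588560
Σ_t [1,5]: t=1:−1/345600 t=2:+1/13824 t=3:−1/5184 t=4:+1/13824 t=5:−1/345600 = -7/129600
(3j)²=80/7293 [(6 5 5; 0 0 0)], sign=+1
Σ_t [0,2]: t=0:+1/138240 t=1:−1/86400 t=2:+1/829440 = -13/4147200
(3j)²=13/3740 [(6 5 5; 4 -3 -1)], sign=-1
⇒ 4πI² = 52/867
I = (-1)√(52/867/(4π)) = -0.06908555

-0.069086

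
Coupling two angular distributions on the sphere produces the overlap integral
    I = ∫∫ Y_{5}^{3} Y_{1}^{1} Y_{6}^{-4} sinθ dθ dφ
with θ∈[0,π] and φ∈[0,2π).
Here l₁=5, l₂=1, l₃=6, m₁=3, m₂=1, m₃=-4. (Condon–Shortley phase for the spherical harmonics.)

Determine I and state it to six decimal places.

Rules hold: Σm=0, L=12 even, 4≤6≤6.
N = 11·3·13 = 429
Δ = 0!·10!·2!/13! = 1/858
Racah Σ t=0..0: t=0:+1/14400 = 1/14400
⇒ 3j(5 1 6; 0 0 0)² = 6/143, sgn +1
Racah Σ t=0..0: t=0:+1/161280 = 1/161280
⇒ 3j(5 1 6; 3 1 -4)² = 15/286, sgn +1
4πI² = N·(3j₀)²·(3jₘ)² = 135/143
I = +1·√(0.944056/4π) = 0.27409047

0.274090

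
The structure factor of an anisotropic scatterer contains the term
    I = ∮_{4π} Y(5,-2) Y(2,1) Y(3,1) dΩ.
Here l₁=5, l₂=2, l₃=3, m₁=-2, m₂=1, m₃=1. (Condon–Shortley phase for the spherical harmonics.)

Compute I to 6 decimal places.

0.245532

Rules hold: Σm=0, L=10 even, 3≤3≤7.
N = 11·5·7 = 385
Δ = 4!·6!·0!/11! = 1/2310
Racah Σ t=2..2: t=2:+1/144 = 1/144
⇒ 3j(5 2 3; 0 0 0)² = 10/231, sgn -1
Racah Σ t=3..3: t=3:−1/288 = -1/288
⇒ 3j(5 2 3; -2 1 1)² = 1/22, sgn -1
4πI² = N·(3j₀)²·(3jₘ)² = 25/33
I = +1·√(0.757576/4π) = 0.24553200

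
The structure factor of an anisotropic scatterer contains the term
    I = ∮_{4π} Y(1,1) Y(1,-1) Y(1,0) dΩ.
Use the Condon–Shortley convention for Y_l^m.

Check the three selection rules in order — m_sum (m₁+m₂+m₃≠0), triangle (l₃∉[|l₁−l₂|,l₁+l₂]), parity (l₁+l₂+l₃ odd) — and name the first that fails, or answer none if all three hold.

Σmᵢ = 0  ✓
l₃∈[|l₁−l₂|,l₁+l₂]=[0,2], have l₃=1  ✓
Σlᵢ = 3 ⇒ odd  ✗

parity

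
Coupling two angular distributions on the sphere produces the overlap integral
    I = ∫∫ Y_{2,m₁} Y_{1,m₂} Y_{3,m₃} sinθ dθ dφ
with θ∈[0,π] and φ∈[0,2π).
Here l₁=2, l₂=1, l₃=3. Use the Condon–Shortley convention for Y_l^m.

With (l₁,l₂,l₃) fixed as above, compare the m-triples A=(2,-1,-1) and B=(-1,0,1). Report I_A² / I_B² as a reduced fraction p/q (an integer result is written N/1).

Shared (l₁,l₂,l₃)=(2,1,3): N and (l;000)² cancel in I_A²/I_B².
A: Δ = 0!·4!·2!/7! = 1/105; Racah Σ t=0..0: t=0:+1/48 = 1/48; ⇒ 3j(2 1 3; 2 -1 -1)² = 1/105, sgn +1
B: Δ = 0!·4!·2!/7! = 1/105; Racah Σ t=0..0: t=0:+1/6 = 1/6; ⇒ 3j(2 1 3; -1 0 1)² = 8/105, sgn +1
I_A²/I_B² = (1/105)/(8/105) = 1/8

1/8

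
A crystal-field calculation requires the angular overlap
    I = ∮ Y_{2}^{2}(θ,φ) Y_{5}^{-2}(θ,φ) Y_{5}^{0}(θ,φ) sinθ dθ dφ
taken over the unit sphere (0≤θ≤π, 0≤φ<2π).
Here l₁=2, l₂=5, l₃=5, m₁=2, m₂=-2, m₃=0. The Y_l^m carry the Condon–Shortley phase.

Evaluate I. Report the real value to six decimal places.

m-sum 0 ✓  L=12 even ✓  3≤5≤7 ✓
Π(2lᵢ+1) = 5×11×11 = 605
triangle coeff Δ(2,5,5) = 1/38610
Σ_t [0,2]: t=0:+1/2880 t=1:−1/576 t=2:+1/2880 = -1/960
(3j)²=10/429 [(2 5 5; 0 0 0)], sign=+1
Σ_t [0,0]: t=0:+1/2880 = 1/2880
(3j)²=14/429 [(2 5 5; 2 -2 0)], sign=-1
⇒ 4πI² = 700/1521
I = (-1)√(700/1521/(4π)) = -0.19137248

-0.191372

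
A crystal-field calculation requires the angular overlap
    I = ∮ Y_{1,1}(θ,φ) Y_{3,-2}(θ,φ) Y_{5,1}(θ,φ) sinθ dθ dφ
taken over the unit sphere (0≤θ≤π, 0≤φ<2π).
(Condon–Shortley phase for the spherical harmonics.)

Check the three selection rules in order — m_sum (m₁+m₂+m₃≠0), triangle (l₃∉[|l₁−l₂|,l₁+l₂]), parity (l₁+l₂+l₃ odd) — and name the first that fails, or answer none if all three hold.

m₁+m₂+m₃ = 1 − 2 + 1 = 0  ✓
triangle: |1−3|=2 ≤ l₃=5 ≤ 1+3=4  ✗
parity: l₁+l₂+l₃ = 9 is odd

triangle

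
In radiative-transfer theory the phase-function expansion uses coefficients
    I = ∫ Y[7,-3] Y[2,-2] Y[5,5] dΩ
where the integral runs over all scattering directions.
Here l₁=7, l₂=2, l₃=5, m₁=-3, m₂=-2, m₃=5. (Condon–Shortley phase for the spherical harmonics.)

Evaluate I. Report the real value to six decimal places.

Checks pass: Σm=0; 14 even; l₃=5∈[5,9].
(2·7+1)(2·2+1)(2·5+1) = 825
Δ: 4! 10! 0! / 15! → 1/15015
sum: t=2:+1/57600 = 1/57600
3j²(7 2 5; 0 0 0) = Δ·Π!·Σ² = 21/715  (sign -1)
sum: t=0:+1/87091200 = 1/87091200
3j²(7 2 5; -3 -2 5) = Δ·Π!·Σ² = 1/15015  (sign +1)
combine: 4πI² = 825·21/715·1/15015 = 3/1859
take √, sign -1: I = -0.01133225

-0.011332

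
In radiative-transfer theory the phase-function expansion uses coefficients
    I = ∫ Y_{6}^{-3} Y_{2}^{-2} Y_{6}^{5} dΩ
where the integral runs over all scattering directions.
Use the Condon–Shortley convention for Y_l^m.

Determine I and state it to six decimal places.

m-sum 0 ✓  L=14 even ✓  4≤6≤8 ✓
Π(2lᵢ+1) = 13×5×13 = 845
triangle coeff Δ(6,2,6) = 1/90090
Σ_t [0,2]: t=0:+1/69120 t=1:−1/14400 t=2:+1/69120 = -7/172800
(3j)²=14/715 [(6 2 6; 0 0 0)], sign=-1
Σ_t [0,0]: t=0:+1/1451520 = 1/1451520
(3j)²=1/91 [(6 2 6; -3 -2 5)], sign=-1
⇒ 4πI² = 2/11
I = (+1)√(2/11/(4π)) = 0.12028562

0.120286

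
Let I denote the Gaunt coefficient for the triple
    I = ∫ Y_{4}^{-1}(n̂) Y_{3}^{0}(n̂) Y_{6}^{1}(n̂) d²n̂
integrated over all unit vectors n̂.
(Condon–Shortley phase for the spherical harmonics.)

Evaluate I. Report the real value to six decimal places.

l₁+l₂+l₃=13 is odd: 3j(l;000)=0 ⇒ I=0

0.000000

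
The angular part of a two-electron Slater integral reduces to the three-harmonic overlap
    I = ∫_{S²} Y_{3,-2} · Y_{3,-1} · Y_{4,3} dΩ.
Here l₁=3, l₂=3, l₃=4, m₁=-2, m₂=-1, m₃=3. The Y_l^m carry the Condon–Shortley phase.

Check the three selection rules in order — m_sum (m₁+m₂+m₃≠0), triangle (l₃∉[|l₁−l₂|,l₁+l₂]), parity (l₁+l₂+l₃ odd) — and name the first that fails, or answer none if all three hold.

Σmᵢ = 0  ✓
l₃∈[|l₁−l₂|,l₁+l₂]=[0,6], have l₃=4  ✓
Σlᵢ = 10 ⇒ even  ✓

none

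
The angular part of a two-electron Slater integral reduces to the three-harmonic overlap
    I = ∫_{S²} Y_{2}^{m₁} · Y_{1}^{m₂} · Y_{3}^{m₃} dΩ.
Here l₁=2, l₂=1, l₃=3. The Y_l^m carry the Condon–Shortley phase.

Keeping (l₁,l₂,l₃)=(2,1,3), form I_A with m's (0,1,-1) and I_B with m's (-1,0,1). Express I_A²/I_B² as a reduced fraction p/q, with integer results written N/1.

3/4

l's match ⇒ only the (l;m) 3-j factors differ between A and B.
A: triangle coeff Δ(2,1,3) = 1/105; Σ_t [0,0]: t=0:+1/8 = 1/8; (3j)²=2/35 [(2 1 3; 0 1 -1)], sign=+1
B: triangle coeff Δ(2,1,3) = 1/105; Σ_t [0,0]: t=0:+1/6 = 1/6; (3j)²=8/105 [(2 1 3; -1 0 1)], sign=+1
I_A²/I_B² = (2/35)/(8/105) = 3/4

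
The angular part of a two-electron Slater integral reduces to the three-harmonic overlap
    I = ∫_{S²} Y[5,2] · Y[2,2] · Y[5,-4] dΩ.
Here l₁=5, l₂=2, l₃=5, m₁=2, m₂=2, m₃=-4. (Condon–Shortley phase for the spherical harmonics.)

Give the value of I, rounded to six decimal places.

-0.137240

Rules hold: Σm=0, L=12 even, 3≤5≤7.
N = 11·5·11 = 605
Δ = 2!·8!·2!/13! = 1/38610
Racah Σ t=0..2: t=0:+1/2880 t=1:−1/576 t=2:+1/2880 = -1/960
⇒ 3j(5 2 5; 0 0 0)² = 10/429, sgn +1
Racah Σ t=2..2: t=2:+1/20160 = 1/20160
⇒ 3j(5 2 5; 2 2 -4)² = 12/715, sgn -1
4πI² = N·(3j₀)²·(3jₘ)² = 40/169
I = -1·√(0.236686/4π) = -0.13724032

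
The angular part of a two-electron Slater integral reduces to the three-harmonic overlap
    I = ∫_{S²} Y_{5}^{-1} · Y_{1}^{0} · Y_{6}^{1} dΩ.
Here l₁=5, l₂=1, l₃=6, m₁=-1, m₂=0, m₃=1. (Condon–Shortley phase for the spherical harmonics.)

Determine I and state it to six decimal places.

Checks pass: Σm=0; 12 even; l₃=6∈[4,6].
(2·5+1)(2·1+1)(2·6+1) = 429
Δ: 0! 10! 2! / 13! → 1/858
sum: t=0:+1/14400 = 1/14400
3j²(5 1 6; 0 0 0) = Δ·Π!·Σ² = 6/143  (sign +1)
sum: t=0:+1/17280 = 1/17280
3j²(5 1 6; -1 0 1) = Δ·Π!·Σ² = 35/858  (sign -1)
combine: 4πI² = 429·6/143·35/858 = 105/143
take √, sign -1: I = -0.24172507

-0.241725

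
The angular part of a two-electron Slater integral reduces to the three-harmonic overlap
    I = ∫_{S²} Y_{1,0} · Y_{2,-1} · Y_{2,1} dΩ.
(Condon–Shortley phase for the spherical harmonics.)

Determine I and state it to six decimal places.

0.000000

Σlᵢ=5 odd — θ-integrand is odd under cosθ→−cosθ; I=0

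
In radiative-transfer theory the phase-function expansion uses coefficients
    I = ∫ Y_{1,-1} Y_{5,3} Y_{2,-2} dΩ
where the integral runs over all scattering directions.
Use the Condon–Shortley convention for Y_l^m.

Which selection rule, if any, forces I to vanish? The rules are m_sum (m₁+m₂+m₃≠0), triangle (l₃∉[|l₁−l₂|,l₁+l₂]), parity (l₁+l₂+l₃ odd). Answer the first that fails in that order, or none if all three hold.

m₁+m₂+m₃ = -1 + 3 − 2 = 0  ✓
triangle: |1−5|=4 ≤ l₃=2 ≤ 1+5=6  ✗
parity: l₁+l₂+l₃ = 8 is even

triangle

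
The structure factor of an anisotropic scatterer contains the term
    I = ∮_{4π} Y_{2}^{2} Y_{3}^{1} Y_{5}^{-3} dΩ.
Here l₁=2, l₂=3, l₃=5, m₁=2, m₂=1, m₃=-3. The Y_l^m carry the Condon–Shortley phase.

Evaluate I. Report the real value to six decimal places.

-0.200476

Checks pass: Σm=0; 10 even; l₃=5∈[1,5].
(2·2+1)(2·3+1)(2·5+1) = 385
Δ: 0! 4! 6! / 11! → 1/2310
sum: t=0:+1/144 = 1/144
3j²(2 3 5; 0 0 0) = Δ·Π!·Σ² = 10/231  (sign -1)
sum: t=0:+1/1152 = 1/1152
3j²(2 3 5; 2 1 -3) = Δ·Π!·Σ² = 1/33  (sign +1)
combine: 4πI² = 385·10/231·1/33 = 50/99
take √, sign -1: I = -0.20047604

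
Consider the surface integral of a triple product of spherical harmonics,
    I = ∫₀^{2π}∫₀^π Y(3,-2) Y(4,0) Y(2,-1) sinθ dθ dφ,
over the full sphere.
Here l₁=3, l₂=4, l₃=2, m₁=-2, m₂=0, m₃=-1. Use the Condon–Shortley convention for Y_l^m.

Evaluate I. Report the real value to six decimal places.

0.000000

m-sum = -2 + 0 − 1 = -3 ≠ 0 ⇒ I = 0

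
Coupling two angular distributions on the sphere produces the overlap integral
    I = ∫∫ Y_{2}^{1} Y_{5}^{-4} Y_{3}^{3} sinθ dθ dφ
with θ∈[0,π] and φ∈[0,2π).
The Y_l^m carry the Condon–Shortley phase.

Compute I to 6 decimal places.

0.219610

Rules hold: Σm=0, L=10 even, 3≤3≤7.
N = 5·11·7 = 385
Δ = 4!·0!·6!/11! = 1/2310
Racah Σ t=2..2: t=2:+1/144 = 1/144
⇒ 3j(2 5 3; 0 0 0)² = 10/231, sgn -1
Racah Σ t=1..1: t=1:−1/4320 = -1/4320
⇒ 3j(2 5 3; 1 -4 3)² = 2/55, sgn -1
4πI² = N·(3j₀)²·(3jₘ)² = 20/33
I = +1·√(0.606061/4π) = 0.21961050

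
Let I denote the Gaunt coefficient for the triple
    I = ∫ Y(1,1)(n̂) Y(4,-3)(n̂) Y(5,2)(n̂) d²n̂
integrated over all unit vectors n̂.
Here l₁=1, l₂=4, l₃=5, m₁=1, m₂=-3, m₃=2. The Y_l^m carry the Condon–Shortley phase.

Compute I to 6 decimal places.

0.085055

Rules hold: Σm=0, L=10 even, 3≤5≤5.
N = 3·9·11 = 297
Δ = 0!·2!·8!/11! = 1/495
Racah Σ t=0..0: t=0:+1/576 = 1/576
⇒ 3j(1 4 5; 0 0 0)² = 5/99, sgn -1
Racah Σ t=0..0: t=0:+1/10080 = 1/10080
⇒ 3j(1 4 5; 1 -3 2)² = 1/165, sgn -1
4πI² = N·(3j₀)²·(3jₘ)² = 1/11
I = +1·√(0.0909091/4π) = 0.08505478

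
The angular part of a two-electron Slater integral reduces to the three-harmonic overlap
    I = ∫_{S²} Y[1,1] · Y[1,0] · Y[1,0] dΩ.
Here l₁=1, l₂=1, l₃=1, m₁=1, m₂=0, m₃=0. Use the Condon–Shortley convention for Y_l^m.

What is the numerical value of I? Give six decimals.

0.000000

Σmᵢ = 1 ≠ 0, so the φ-integral vanishes; I = 0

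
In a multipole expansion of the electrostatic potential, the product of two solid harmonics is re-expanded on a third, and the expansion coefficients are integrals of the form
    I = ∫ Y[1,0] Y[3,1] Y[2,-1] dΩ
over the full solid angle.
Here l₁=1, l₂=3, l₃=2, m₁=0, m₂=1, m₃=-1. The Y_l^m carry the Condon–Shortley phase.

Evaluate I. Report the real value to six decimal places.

Checks pass: Σm=0; 6 even; l₃=2∈[2,4].
(2·1+1)(2·3+1)(2·2+1) = 105
Δ: 2! 0! 4! / 7! → 1/105
sum: t=1:−1/4 = -1/4
3j²(1 3 2; 0 0 0) = Δ·Π!·Σ² = 3/35  (sign -1)
sum: t=1:−1/6 = -1/6
3j²(1 3 2; 0 1 -1) = Δ·Π!·Σ² = 8/105  (sign +1)
combine: 4πI² = 105·3/35·8/105 = 24/35
take √, sign -1: I = -0.23359668

-0.233597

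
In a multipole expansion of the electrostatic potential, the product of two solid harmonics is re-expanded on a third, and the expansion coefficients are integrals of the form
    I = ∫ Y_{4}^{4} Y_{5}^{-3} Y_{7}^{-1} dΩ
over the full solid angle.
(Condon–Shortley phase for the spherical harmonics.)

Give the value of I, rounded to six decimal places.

Rules hold: Σm=0, L=16 even, 1≤7≤9.
N = 9·11·15 = 1485
Δ = 2!·6!·8!/17! = 1/6126120
Racah Σ t=0..2: t=0:+1/69120 t=1:−1/20736 t=2:+1/69120 = -1/51840
⇒ 3j(4 5 7; 0 0 0)² = 280/21879, sgn +1
Racah Σ t=0..0: t=0:+1/2073600 = 1/2073600
⇒ 3j(4 5 7; 4 -3 -1)² = 392/109395, sgn +1
4πI² = N·(3j₀)²·(3jₘ)² = 109760/1611753
I = +1·√(0.0680998/4π) = 0.07361526

0.073615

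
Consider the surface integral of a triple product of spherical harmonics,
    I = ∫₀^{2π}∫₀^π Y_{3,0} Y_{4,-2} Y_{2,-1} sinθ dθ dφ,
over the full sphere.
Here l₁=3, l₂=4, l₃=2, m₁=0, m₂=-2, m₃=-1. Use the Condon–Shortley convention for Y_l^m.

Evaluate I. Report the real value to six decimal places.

0.000000

0 − 2 − 1 = -3 ≠ 0: azimuthal integral kills it; I = 0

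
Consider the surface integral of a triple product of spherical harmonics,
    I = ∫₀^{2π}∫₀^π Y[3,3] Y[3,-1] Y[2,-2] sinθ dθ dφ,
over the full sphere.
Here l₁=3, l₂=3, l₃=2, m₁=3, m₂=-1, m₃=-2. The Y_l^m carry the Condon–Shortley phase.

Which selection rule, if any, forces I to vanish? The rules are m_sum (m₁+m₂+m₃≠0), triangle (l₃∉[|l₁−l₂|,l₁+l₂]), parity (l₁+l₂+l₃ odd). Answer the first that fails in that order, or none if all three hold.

m₁+m₂+m₃ = 3 − 1 − 2 = 0  ✓
triangle: |3−3|=0 ≤ l₃=2 ≤ 3+3=6  ✓
parity: l₁+l₂+l₃ = 8 is even  ✓

none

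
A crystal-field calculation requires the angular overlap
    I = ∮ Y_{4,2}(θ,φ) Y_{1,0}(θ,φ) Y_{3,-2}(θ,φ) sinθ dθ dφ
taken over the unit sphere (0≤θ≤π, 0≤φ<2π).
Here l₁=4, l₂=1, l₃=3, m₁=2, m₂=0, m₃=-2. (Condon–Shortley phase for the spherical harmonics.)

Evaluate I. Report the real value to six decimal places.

Checks pass: Σm=0; 8 even; l₃=3∈[3,5].
(2·4+1)(2·1+1)(2·3+1) = 189
Δ: 2! 6! 0! / 9! → 1/252
sum: t=1:−1/36 = -1/36
3j²(4 1 3; 0 0 0) = Δ·Π!·Σ² = 4/63  (sign +1)
sum: t=1:−1/120 = -1/120
3j²(4 1 3; 2 0 -2) = Δ·Π!·Σ² = 1/21  (sign +1)
combine: 4πI² = 189·4/63·1/21 = 4/7
take √, sign +1: I = 0.21324362

0.213244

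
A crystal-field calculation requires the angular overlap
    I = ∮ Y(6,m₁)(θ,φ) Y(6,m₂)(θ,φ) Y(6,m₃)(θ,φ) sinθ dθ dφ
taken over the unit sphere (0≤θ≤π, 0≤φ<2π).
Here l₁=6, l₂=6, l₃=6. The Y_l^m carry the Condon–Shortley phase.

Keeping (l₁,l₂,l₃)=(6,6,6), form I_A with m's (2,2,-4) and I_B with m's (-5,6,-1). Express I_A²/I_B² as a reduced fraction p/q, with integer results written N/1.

Same 6,6,6: normalisation and zero-m 3j drop out of the ratio.
A: Δ: 6! 6! 6! / 19! → 1/325909584; sum: t=2:+1/1658880 t=3:−1/518400 t=4:+1/1658880 = -1/1382400; 3j²(6 6 6; 2 2 -4) = Δ·Π!·Σ² = 504/46189  (sign -1)
B: Δ: 6! 6! 6! / 19! → 1/325909584; sum: t=6:+1/62208000 = 1/62208000; 3j²(6 6 6; -5 6 -1) = Δ·Π!·Σ² = 77/8398  (sign -1)
I_A²/I_B² = (504/46189)/(77/8398) = 144/121

144/121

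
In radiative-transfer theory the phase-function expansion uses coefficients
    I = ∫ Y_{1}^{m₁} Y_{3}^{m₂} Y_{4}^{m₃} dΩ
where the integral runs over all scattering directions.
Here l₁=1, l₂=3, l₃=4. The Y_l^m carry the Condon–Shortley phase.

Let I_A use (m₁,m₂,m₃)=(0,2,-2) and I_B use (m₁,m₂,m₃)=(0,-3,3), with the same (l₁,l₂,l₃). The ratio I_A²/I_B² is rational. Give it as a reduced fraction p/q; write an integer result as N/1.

Shared (l₁,l₂,l₃)=(1,3,4): N and (l;000)² cancel in I_A²/I_B².
A: Δ = 0!·2!·6!/9! = 1/252; Racah Σ t=0..0: t=0:+1/120 = 1/120; ⇒ 3j(1 3 4; 0 2 -2)² = 1/21, sgn +1
B: Δ = 0!·2!·6!/9! = 1/252; Racah Σ t=0..0: t=0:+1/720 = 1/720; ⇒ 3j(1 3 4; 0 -3 3)² = 1/36, sgn -1
I_A²/I_B² = (1/21)/(1/36) = 12/7

12/7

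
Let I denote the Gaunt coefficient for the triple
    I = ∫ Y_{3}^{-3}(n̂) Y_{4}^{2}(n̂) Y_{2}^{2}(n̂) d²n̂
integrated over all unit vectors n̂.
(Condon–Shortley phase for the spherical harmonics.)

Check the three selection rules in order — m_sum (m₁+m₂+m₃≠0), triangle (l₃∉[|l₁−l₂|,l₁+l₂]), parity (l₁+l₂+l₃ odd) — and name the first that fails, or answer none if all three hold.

m_sum

Σmᵢ = 1  ✗
l₃∈[|l₁−l₂|,l₁+l₂]=[1,7], have l₃=2
Σlᵢ = 9 ⇒ odd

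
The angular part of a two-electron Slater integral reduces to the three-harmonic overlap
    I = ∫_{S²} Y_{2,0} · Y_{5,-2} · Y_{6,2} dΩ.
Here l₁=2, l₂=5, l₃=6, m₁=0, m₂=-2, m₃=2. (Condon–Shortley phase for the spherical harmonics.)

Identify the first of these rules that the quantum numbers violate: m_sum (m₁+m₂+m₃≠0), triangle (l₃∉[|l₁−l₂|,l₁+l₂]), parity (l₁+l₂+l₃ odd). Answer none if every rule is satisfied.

parity

azimuthal sum: 0 − 2 + 2 = 0  ✓
3 ≤ 6 ≤ 7 (triangle on l)  ✓
L = 2 + 5 + 6 = 13 (odd)  ✗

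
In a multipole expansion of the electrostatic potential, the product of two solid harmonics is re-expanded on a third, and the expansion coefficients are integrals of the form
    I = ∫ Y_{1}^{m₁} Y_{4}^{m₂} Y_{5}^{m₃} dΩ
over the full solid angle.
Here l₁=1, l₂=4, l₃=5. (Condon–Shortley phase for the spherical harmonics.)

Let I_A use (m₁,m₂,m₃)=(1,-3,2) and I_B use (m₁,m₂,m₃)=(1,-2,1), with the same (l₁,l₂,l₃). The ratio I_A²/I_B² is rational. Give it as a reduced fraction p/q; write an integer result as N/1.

1/2

l's match ⇒ only the (l;m) 3-j factors differ between A and B.
A: triangle coeff Δ(1,4,5) = 1/495; Σ_t [0,0]: t=0:+1/10080 = 1/10080; (3j)²=1/165 [(1 4 5; 1 -3 2)], sign=-1
B: triangle coeff Δ(1,4,5) = 1/495; Σ_t [0,0]: t=0:+1/2880 = 1/2880; (3j)²=2/165 [(1 4 5; 1 -2 1)], sign=+1
I_A²/I_B² = (1/165)/(2/165) = 1/2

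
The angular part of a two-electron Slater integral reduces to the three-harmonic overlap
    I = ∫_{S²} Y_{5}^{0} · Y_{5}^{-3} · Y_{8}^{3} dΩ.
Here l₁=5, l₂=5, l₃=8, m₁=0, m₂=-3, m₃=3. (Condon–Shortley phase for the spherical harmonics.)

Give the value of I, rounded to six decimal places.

m-sum 0 ✓  L=18 even ✓  0≤8≤10 ✓
Π(2lᵢ+1) = 11×11×17 = 2057
triangle coeff Δ(5,5,8) = 1/37413090
Σ_t [0,2]: t=0:+1/1036800 t=1:−1/331776 t=2:+1/1036800 = -1/921600
(3j)²=490/46189 [(5 5 8; 0 0 0)], sign=-1
Σ_t [0,2]: t=0:+1/2073600 t=1:−1/2903040 t=2:+1/58060800 = 1/6451200
(3j)²=15/4199 [(5 5 8; 0 -3 3)], sign=-1
⇒ 4πI² = 80850/1037153
I = (+1)√(80850/1037153/(4π)) = 0.07876144

0.078761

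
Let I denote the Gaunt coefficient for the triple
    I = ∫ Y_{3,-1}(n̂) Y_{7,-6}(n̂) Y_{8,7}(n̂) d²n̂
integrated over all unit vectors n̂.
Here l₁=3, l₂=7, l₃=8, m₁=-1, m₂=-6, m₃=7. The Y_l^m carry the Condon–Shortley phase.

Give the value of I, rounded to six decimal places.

0.061743

Rules hold: Σm=0, L=18 even, 4≤8≤10.
N = 7·15·17 = 1785
Δ = 2!·4!·12!/19! = 1/5290740
Racah Σ t=0..2: t=0:+1/7257600 t=1:−1/2073600 t=2:+1/7257600 = -1/4838400
⇒ 3j(3 7 8; 0 0 0)² = 252/20995, sgn -1
Racah Σ t=0..1: t=0:+1/1916006400 t=1:−1/2874009600 = 1/5748019200
⇒ 3j(3 7 8; -1 -6 7)² = 13/5814, sgn -1
4πI² = N·(3j₀)²·(3jₘ)² = 294/6137
I = +1·√(0.0479061/4π) = 0.06174342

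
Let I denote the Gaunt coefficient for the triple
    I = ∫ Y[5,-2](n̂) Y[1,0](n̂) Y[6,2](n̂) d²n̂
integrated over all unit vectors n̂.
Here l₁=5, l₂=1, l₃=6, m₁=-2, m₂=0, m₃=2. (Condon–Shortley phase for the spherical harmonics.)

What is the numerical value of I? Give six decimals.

m-sum 0 ✓  L=12 even ✓  4≤6≤6 ✓
Π(2lᵢ+1) = 11×3×13 = 429
triangle coeff Δ(5,1,6) = 1/858
Σ_t [0,0]: t=0:+1/14400 = 1/14400
(3j)²=6/143 [(5 1 6; 0 0 0)], sign=+1
Σ_t [0,0]: t=0:+1/30240 = 1/30240
(3j)²=16/429 [(5 1 6; -2 0 2)], sign=+1
⇒ 4πI² = 96/143
I = (+1)√(96/143/(4π)) = 0.23113338

0.231133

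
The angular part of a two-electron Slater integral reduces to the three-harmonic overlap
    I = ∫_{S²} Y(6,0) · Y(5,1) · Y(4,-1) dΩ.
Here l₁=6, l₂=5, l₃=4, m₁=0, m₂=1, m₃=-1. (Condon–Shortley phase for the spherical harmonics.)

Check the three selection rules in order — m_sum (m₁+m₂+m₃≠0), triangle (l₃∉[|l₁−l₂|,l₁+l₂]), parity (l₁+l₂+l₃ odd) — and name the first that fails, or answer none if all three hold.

m₁+m₂+m₃ = 0 + 1 − 1 = 0  ✓
triangle: |6−5|=1 ≤ l₃=4 ≤ 6+5=11  ✓
parity: l₁+l₂+l₃ = 15 is odd  ✗

parity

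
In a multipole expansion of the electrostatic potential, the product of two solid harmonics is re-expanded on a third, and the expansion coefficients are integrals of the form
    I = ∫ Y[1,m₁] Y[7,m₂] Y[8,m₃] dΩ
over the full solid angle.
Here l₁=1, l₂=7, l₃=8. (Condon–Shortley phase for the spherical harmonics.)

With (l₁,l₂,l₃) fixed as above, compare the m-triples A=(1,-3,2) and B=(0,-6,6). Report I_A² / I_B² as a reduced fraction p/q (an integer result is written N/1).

Same 1,7,8: normalisation and zero-m 3j drop out of the ratio.
A: Δ: 0! 2! 14! / 17! → 1/2040; sum: t=0:+1/174182400 = 1/174182400; 3j²(1 7 8; 1 -3 2) = Δ·Π!·Σ² = 1/136  (sign +1)
B: Δ: 0! 2! 14! / 17! → 1/2040; sum: t=0:+1/6227020800 = 1/6227020800; 3j²(1 7 8; 0 -6 6) = Δ·Π!·Σ² = 7/510  (sign +1)
I_A²/I_B² = (1/136)/(7/510) = 15/28

15/28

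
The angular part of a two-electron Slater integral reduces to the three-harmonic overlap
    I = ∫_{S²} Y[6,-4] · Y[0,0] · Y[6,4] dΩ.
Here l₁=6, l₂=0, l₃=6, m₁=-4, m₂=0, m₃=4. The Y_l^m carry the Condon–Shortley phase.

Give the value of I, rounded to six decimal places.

0.282095

Rules hold: Σm=0, L=12 even, 6≤6≤6.
N = 13·1·13 = 169
Δ = 0!·12!·0!/13! = 1/13
Racah Σ t=0..0: t=0:+1/518400 = 1/518400
⇒ 3j(6 0 6; 0 0 0)² = 1/13, sgn +1
Racah Σ t=0..0: t=0:+1/7257600 = 1/7257600
⇒ 3j(6 0 6; -4 0 4)² = 1/13, sgn +1
4πI² = N·(3j₀)²·(3jₘ)² = 1/1
I = +1·√(1/4π) = 0.28209479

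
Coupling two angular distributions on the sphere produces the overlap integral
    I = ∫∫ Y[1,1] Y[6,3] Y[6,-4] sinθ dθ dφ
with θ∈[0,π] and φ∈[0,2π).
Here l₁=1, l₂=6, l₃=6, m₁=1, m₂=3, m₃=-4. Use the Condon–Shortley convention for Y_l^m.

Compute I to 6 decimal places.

L=13 odd ⇒ parity kills the (l;000) factor ⇒ I = 0

0.000000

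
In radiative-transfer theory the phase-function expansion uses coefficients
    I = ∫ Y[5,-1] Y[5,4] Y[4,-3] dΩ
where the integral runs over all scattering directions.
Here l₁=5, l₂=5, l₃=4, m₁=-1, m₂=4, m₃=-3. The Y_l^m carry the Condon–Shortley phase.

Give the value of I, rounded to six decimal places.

-0.168084

Checks pass: Σm=0; 14 even; l₃=4∈[0,10].
(2·5+1)(2·5+1)(2·4+1) = 1089
Δ: 6! 4! 4! / 15! → 1/3153150
sum: t=1:−1/69120 t=2:+1/1728 t=3:−1/576 t=4:+1/1728 t=5:−1/69120 = -7/11520
3j²(5 5 4; 0 0 0) = Δ·Π!·Σ² = 2/143  (sign -1)
sum: t=5:−1/17280 t=6:+1/103680 = -1/20736
3j²(5 5 4; -1 4 -3) = Δ·Π!·Σ² = 10/429  (sign +1)
combine: 4πI² = 1089·2/143·10/429 = 60/169
take √, sign -1: I = -0.16808437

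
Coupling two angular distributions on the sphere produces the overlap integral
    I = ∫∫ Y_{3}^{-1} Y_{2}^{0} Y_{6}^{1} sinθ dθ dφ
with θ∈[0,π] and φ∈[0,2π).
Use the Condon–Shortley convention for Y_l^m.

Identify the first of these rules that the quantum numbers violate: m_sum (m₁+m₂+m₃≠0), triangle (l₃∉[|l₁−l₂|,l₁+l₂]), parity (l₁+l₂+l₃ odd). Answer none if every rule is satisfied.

triangle

m₁+m₂+m₃ = -1 + 0 + 1 = 0  ✓
triangle: |3−2|=1 ≤ l₃=6 ≤ 3+2=5  ✗
parity: l₁+l₂+l₃ = 11 is odd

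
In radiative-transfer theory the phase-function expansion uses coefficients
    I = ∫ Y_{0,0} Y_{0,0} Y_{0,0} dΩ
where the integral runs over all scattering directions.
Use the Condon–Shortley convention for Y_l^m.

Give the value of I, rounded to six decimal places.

Checks pass: Σm=0; 0 even; l₃=0∈[0,0].
(2·0+1)(2·0+1)(2·0+1) = 1
Δ: 0! 0! 0! / 1! → 1/1
sum: t=0:+1/1 = 1/1
3j²(0 0 0; 0 0 0) = Δ·Π!·Σ² = 1/1  (sign +1)
(m-triple is (0,0,0) — same symbol as above.)
combine: 4πI² = 1·1·1 = 1/1
take √, sign +1: I = 0.28209479

0.282095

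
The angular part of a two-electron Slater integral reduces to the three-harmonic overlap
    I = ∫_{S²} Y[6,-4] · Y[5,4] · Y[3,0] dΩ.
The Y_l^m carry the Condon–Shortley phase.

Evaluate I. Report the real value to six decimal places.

Rules hold: Σm=0, L=14 even, 1≤3≤11.
N = 13·11·7 = 1001
Δ = 8!·4!·2!/15! = 1/675675
Racah Σ t=3..5: t=3:−1/8640 t=4:+1/2304 t=5:−1/8640 = 7/34560
⇒ 3j(6 5 3; 0 0 0)² = 7/429, sgn -1
Racah Σ t=7..8: t=7:−1/60480 t=8:+1/161280 = -1/96768
⇒ 3j(6 5 3; -4 4 0)² = 15/1001, sgn +1
4πI² = N·(3j₀)²·(3jₘ)² = 35/143
I = -1·√(0.244755/4π) = -0.13956004

-0.139560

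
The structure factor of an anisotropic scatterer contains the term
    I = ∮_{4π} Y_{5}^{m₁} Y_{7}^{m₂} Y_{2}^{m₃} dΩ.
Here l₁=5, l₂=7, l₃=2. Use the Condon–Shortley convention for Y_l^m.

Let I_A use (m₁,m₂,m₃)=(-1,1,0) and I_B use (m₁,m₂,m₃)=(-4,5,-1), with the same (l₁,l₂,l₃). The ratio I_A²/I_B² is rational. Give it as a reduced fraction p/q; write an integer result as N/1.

Shared (l₁,l₂,l₃)=(5,7,2): N and (l;000)² cancel in I_A²/I_B².
A: Δ = 10!·0!·4!/15! = 1/15015; Racah Σ t=6..6: t=6:+1/69120 = 1/69120; ⇒ 3j(5 7 2; -1 1 0)² = 4/143, sgn +1
B: Δ = 10!·0!·4!/15! = 1/15015; Racah Σ t=9..9: t=9:−1/2177280 = -1/2177280; ⇒ 3j(5 7 2; -4 5 -1)² = 8/273, sgn +1
I_A²/I_B² = (4/143)/(8/273) = 21/22

21/22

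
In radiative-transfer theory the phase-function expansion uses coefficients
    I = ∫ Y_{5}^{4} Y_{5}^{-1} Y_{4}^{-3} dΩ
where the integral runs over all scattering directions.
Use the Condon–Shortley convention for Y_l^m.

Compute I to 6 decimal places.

m-sum 0 ✓  L=14 even ✓  0≤4≤10 ✓
Π(2lᵢ+1) = 11×11×9 = 1089
triangle coeff Δ(5,5,4) = 1/3153150
Σ_t [1,5]: t=1:−1/69120 t=2:+1/1728 t=3:−1/576 t=4:+1/1728 t=5:−1/69120 = -7/11520
(3j)²=2/143 [(5 5 4; 0 0 0)], sign=-1
Σ_t [0,1]: t=0:+1/103680 t=1:−1/17280 = -1/20736
(3j)²=10/429 [(5 5 4; 4 -1 -3)], sign=+1
⇒ 4πI² = 60/169
I = (-1)√(60/169/(4π)) = -0.16808437

-0.168084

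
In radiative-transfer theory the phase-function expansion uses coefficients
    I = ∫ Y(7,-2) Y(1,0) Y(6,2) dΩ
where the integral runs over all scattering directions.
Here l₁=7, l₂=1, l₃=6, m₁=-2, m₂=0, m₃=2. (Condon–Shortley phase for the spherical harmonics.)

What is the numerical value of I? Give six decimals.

0.234717

Rules hold: Σm=0, L=14 even, 6≤6≤8.
N = 15·3·13 = 585
Δ = 2!·12!·0!/15! = 1/1365
Racah Σ t=1..1: t=1:−1/518400 = -1/518400
⇒ 3j(7 1 6; 0 0 0)² = 7/195, sgn -1
Racah Σ t=1..1: t=1:−1/967680 = -1/967680
⇒ 3j(7 1 6; -2 0 2)² = 3/91, sgn -1
4πI² = N·(3j₀)²·(3jₘ)² = 9/13
I = +1·√(0.692308/4π) = 0.23471705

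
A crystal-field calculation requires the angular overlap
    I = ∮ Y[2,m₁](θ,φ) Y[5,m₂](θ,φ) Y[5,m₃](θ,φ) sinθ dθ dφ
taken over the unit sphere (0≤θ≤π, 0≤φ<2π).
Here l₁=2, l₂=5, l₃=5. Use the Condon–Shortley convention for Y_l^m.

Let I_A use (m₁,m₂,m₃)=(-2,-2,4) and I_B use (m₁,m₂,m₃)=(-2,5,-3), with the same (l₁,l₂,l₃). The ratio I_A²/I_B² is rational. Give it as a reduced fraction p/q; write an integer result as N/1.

Same 2,5,5: normalisation and zero-m 3j drop out of the ratio.
A: Δ: 2! 2! 8! / 13! → 1/38610; sum: t=2:+1/20160 = 1/20160; 3j²(2 5 5; -2 -2 4) = Δ·Π!·Σ² = 12/715  (sign -1)
B: Δ: 2! 2! 8! / 13! → 1/38610; sum: t=2:+1/161280 = 1/161280; 3j²(2 5 5; -2 5 -3) = Δ·Π!·Σ² = 1/143  (sign +1)
I_A²/I_B² = (12/715)/(1/143) = 12/5

12/5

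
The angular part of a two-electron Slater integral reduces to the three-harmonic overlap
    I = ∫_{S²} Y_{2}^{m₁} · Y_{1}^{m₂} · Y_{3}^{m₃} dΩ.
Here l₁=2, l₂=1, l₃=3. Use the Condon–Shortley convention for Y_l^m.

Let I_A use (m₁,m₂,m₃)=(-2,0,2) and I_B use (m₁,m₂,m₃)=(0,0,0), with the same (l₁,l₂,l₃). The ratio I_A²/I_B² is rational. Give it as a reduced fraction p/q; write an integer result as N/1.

Shared (l₁,l₂,l₃)=(2,1,3): N and (l;000)² cancel in I_A²/I_B².
A: Δ = 0!·4!·2!/7! = 1/105; Racah Σ t=0..0: t=0:+1/24 = 1/24; ⇒ 3j(2 1 3; -2 0 2)² = 1/21, sgn -1
B: Δ = 0!·4!·2!/7! = 1/105; Racah Σ t=0..0: t=0:+1/4 = 1/4; ⇒ 3j(2 1 3; 0 0 0)² = 3/35, sgn -1
I_A²/I_B² = (1/21)/(3/35) = 5/9

5/9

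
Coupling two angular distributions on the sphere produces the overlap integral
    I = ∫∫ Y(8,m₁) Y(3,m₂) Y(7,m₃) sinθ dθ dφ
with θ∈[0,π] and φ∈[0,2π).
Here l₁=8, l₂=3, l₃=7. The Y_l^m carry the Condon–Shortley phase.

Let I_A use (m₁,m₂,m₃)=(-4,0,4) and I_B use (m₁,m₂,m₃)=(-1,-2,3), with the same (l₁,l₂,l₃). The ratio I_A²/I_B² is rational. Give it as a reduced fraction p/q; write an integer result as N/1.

1734/42875

Shared (l₁,l₂,l₃)=(8,3,7): N and (l;000)² cancel in I_A²/I_B².
A: Δ = 4!·12!·2!/19! = 1/5290740; Racah Σ t=1..3: t=1:−1/479001600 t=2:+1/29030400 t=3:−1/26127360 = -17/2874009600; ⇒ 3j(8 3 7; -4 0 4)² = 17/25935, sgn +1
B: Δ = 4!·12!·2!/19! = 1/5290740; Racah Σ t=0..1: t=0:+1/52254720 t=1:−1/11612160 = -1/14929920; ⇒ 3j(8 3 7; -1 -2 3)² = 1225/75582, sgn -1
I_A²/I_B² = (17/25935)/(1225/75582) = 1734/42875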